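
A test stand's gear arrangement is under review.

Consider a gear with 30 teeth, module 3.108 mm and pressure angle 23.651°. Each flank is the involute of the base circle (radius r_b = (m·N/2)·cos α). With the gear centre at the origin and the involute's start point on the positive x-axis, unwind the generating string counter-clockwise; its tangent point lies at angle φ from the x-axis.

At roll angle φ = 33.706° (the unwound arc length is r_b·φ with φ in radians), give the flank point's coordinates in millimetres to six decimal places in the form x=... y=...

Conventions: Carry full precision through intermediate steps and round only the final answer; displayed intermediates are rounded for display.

x=49.466475 y=2.798970

class = single-mesh tooth geometry [base-circle involute, m = 3.108, 30T]
pitch radius r_p = m·N/2 = 3.108·30/2 = 46.620000
base radius r_b = r_p·cos α = 46.620000·cos 23.651° = 42.704200
roll angle φ = 33.706° = 0.58828068 rad
x = r_b·(cos φ + φ·sin φ) = 49.466475
y = r_b·(sin φ − φ·cos φ) = 2.798970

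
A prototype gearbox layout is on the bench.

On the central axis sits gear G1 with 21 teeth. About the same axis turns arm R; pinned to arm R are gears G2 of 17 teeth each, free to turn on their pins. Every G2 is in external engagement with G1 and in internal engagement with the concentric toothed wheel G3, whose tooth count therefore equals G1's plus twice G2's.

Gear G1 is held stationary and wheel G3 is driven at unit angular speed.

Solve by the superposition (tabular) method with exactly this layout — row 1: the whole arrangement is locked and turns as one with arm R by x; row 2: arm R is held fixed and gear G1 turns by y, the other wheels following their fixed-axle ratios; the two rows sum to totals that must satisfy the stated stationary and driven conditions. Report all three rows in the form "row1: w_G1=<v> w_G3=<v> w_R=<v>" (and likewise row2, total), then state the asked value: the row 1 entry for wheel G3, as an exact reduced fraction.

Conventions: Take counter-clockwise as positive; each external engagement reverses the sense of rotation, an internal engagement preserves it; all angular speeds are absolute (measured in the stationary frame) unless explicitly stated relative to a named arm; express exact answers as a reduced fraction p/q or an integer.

topology: planetary set — G1 21T / G2 17T / G3 55T, arm = carrier (Willis)
row 1 (train locked, turned with arm): all members turn x
superposition row 2 [arm held]: sun y, ring −(21/55)·y, arm 0
boundary: total ω_sun = x + y = 0 and total ω_ring = x − (21/55)·y = 1  ⇒  y = -55/76, x = 55/76
row 2 ring = −(21/55)·(-55/76) = 21/76
totals (row 1 + row 2): sun 55/76 + (-55/76) = 0, ring 55/76 + 21/76 = 1, arm 55/76 + 0 = 55/76
asked cell (row1, ring) = 55/76

row1: w_G1=55/76 w_G3=55/76 w_R=55/76
row2: w_G1=-55/76 w_G3=21/76 w_R=0
total: w_G1=0 w_G3=1 w_R=55/76
asked value: 55/76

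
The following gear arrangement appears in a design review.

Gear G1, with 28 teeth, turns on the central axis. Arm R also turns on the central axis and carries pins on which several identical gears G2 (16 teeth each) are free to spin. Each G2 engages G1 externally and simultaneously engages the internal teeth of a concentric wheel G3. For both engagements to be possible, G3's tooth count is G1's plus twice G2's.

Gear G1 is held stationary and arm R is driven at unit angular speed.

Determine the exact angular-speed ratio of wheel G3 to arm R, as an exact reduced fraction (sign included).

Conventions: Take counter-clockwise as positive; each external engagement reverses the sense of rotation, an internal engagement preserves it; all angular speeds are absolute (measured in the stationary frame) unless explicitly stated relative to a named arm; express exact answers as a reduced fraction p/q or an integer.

22/15

planetary set (28T centre, 16T on arm, 60T internal) — Willis relation
ring teeth: 28 + 2·16 = 60
28(ω_sun−ω_arm) = −60(ω_ring−ω_arm),  ω_sun = 0, ω_arm = 1
ω_ring = 1 − (28/60)(0−1) = 22/15
ω_out/ω_in = 22/15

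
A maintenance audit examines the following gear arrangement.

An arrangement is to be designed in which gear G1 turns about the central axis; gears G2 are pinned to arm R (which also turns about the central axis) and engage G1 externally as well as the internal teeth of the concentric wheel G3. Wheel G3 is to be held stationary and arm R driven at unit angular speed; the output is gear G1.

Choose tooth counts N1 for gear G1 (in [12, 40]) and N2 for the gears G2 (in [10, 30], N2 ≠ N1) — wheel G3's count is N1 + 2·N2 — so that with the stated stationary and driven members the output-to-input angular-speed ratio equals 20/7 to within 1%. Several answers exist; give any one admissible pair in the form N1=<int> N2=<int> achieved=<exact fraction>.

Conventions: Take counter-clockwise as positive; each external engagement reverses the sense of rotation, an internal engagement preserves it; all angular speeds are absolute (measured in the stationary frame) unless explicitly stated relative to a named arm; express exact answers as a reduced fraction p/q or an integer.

class = planetary set [ratio 20/7 wanted; Willis about the carrier]
Willis with ω_ring = 0: ω_sun/ω_arm = (N1+N3)/N1; set equal to 20/7  ⇒  N3/N1 = 20/7 − 1 = 13/7
N3 = N1 + 2·N2  ⇒  N2/N1 = (N3/N1 − 1)/2 = (13/7 − 1)/2 = 3/7
smallest multiple with N1 ≥ 12 and N2 ≥ 10: k = 4  ⇒  N1 = 4·7 = 28, N2 = 4·3 = 12 (N1 ≤ 40, N2 ≤ 30, N2 ≠ N1 ✓), N3 = 28 + 2·12 = 52
check: (N1+N3)/N1 with N1 = 28, N3 = 52 gives 20/7; |achieved − target| = 0 ≤ 1/35 ✓

N1=28 N2=12 achieved=20/7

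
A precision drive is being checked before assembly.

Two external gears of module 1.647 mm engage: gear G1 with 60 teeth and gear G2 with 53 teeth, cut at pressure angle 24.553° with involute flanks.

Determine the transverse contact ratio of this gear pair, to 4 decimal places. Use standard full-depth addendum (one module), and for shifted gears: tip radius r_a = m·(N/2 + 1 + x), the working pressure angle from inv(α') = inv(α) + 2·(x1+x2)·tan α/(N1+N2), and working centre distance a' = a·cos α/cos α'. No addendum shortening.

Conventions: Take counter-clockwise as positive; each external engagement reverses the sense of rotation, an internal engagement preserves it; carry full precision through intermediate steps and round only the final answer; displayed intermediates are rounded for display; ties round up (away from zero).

single-mesh involute tooth geometry (60T engaging 53T at module 1.647)
base radii: r_b1 = 44.942213, r_b2 = 39.698955
tip radii: r_a1 = 51.057000, r_a2 = 45.292500
no profile shift: α' = α, a' = a
action lengths: √(r_a1²−r_b1²) = 24.228386, √(r_a2²−r_b2²) = 21.803750
base pitch p_b = π·m·cos α = 4.706338
CR = (24.228386 + 21.803750 − 93.055500·sin 24.55300°)/4.706338 = 1.564770
contact ratio ≈ 1.5648

1.5648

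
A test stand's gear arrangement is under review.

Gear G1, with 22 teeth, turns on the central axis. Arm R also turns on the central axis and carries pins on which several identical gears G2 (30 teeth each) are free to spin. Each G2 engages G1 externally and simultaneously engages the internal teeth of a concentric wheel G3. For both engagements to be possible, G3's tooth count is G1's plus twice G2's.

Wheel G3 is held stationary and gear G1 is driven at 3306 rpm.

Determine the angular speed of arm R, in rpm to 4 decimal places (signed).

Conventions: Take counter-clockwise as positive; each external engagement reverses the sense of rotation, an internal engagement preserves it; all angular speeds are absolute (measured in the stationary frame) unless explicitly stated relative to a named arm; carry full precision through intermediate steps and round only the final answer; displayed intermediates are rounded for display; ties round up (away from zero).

planetary set (22T centre, 30T on arm, 82T internal) — Willis relation
normalise by the input: solve with ω_sun = 1, then scale by 3306 rpm
ring teeth: 22 + 2·30 = 82
22(ω_sun−ω_arm) = −82(ω_ring−ω_arm),  ω_ring = 0, ω_sun = 1
22(1−ω_arm) = −82(0−ω_arm)  ⇒  104·ω_arm = 22  ⇒  ω_arm = 11/52
scale: ω_arm = 11/52 × 3306 rpm = +699.3462 rpm

+699.3462 rpm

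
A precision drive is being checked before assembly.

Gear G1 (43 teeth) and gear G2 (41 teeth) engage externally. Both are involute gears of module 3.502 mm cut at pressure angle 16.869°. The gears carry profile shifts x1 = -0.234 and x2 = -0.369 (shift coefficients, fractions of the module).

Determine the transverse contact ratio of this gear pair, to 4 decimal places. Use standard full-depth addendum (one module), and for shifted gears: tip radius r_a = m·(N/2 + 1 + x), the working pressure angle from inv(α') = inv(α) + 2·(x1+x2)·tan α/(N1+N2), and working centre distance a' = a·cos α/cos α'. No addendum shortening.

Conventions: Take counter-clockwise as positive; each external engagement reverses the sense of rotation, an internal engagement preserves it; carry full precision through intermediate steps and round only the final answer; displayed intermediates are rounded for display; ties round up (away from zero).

single-mesh involute tooth geometry (43T engaging 41T at module 3.502)
base radii: r_b1 = 72.053197, r_b2 = 68.701886
tip radii: r_a1 = 77.975532, r_a2 = 74.000762
inv(α') = inv(16.869°) + 2·(-0.234-0.369)·tan α/(43+41) = 0.00445919  ⇒  α' = 13.49988°
a' = a·cos α / cos α' = 147.0840·cos 16.869°/cos 13.49988° = 144.754593
action lengths: √(r_a1²−r_b1²) = 29.808059, √(r_a2²−r_b2²) = 27.498431
base pitch p_b = π·m·cos α = 10.528456
CR = (29.808059 + 27.498431 − 144.754593·sin 13.49988°)/10.528456 = 2.233423
contact ratio ≈ 2.2334

2.2334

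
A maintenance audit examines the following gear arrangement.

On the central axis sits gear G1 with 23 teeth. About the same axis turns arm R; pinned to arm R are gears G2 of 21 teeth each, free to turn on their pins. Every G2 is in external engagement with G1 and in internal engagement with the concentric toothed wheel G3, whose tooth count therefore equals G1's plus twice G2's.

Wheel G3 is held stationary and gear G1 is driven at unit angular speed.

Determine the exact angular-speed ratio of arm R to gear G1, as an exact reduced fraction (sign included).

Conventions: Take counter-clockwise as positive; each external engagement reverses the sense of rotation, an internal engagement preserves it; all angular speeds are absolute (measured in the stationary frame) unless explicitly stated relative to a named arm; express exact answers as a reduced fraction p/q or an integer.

topology: planetary set — G1 23T / G2 21T / G3 65T, arm = carrier (Willis)
ring teeth: 23 + 2·21 = 65
23(ω_sun−ω_arm) = −65(ω_ring−ω_arm),  ω_ring = 0, ω_sun = 1
23(1−ω_arm) = −65(0−ω_arm)  ⇒  88·ω_arm = 23  ⇒  ω_arm = 23/88
ω_out/ω_in = 23/88

23/88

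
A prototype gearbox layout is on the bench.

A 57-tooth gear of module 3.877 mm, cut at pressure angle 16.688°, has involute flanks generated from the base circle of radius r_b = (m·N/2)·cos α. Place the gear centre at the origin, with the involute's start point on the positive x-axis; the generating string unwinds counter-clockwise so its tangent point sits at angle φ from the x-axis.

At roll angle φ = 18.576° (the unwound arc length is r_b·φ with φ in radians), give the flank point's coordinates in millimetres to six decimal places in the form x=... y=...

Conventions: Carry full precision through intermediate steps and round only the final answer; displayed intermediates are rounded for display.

topology: single-mesh involute geometry — m = 3.877, N = 57
pitch radius r_p = m·N/2 = 3.877·57/2 = 110.494500
base radius r_b = r_p·cos α = 110.494500·cos 16.688° = 105.840765
roll angle φ = 18.576° = 0.32421236 rad
x = r_b·(cos φ + φ·sin φ) = 111.258094
y = r_b·(sin φ − φ·cos φ) = 1.189730

x=111.258094 y=1.189730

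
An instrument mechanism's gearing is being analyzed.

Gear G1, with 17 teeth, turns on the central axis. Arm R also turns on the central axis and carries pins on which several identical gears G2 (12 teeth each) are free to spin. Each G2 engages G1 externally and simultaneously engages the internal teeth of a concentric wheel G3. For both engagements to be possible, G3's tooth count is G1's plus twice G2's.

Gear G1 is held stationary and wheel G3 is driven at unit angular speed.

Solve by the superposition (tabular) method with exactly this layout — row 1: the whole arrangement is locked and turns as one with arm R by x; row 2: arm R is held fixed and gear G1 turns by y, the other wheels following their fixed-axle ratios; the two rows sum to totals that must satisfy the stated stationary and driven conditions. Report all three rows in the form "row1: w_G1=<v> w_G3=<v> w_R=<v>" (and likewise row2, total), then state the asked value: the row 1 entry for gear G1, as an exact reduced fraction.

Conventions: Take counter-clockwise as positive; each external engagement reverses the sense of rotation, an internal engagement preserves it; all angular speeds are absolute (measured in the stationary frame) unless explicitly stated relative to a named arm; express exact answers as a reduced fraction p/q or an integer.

topology: planetary set — G1 17T / G2 12T / G3 41T, arm = carrier (Willis)
row 1 (train locked, turned with arm): all members turn x
row 2: sun turns y, ring = −(17/41)·y, arm 0
boundary: total ω_sun = x + y = 0 and total ω_ring = x − (17/41)·y = 1  ⇒  y = -41/58, x = 41/58
row 2 ring = −(17/41)·(-41/58) = 17/58
totals (row 1 + row 2): sun 41/58 + (-41/58) = 0, ring 41/58 + 17/58 = 1, arm 41/58 + 0 = 41/58
asked cell (row1, sun) = 41/58

row1: w_G1=41/58 w_G3=41/58 w_R=41/58
row2: w_G1=-41/58 w_G3=17/58 w_R=0
total: w_G1=0 w_G3=1 w_R=41/58
asked value: 41/58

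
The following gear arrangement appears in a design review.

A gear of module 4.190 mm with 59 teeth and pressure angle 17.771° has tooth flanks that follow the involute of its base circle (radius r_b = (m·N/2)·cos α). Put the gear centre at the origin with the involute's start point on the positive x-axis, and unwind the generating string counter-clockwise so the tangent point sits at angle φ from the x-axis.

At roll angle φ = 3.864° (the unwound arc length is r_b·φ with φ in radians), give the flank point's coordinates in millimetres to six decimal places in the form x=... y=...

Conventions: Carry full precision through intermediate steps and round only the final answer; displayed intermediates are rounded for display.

x=117.974430 y=0.012029

single-mesh involute tooth geometry (59T wheel at module 4.190)
pitch radius r_p = m·N/2 = 4.190·59/2 = 123.605000
base radius r_b = r_p·cos α = 123.605000·cos 17.771° = 117.707063
roll angle φ = 3.864° = 0.06743952 rad
x = r_b·(cos φ + φ·sin φ) = 117.974430
y = r_b·(sin φ − φ·cos φ) = 0.012029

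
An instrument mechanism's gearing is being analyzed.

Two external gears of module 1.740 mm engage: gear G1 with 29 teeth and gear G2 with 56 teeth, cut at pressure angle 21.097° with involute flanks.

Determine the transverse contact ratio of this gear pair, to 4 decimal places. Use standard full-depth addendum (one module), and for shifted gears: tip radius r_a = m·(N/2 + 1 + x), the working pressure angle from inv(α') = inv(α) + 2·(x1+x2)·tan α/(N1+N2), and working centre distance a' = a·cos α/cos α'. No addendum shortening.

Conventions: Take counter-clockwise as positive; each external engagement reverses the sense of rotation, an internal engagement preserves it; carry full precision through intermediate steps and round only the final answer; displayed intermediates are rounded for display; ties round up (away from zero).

1.6584

class = single-mesh tooth geometry [involute pair 29T × 56T, m = 1.740]
base radii: r_b1 = 23.538893, r_b2 = 45.454414
tip radii: r_a1 = 26.970000, r_a2 = 50.460000
no profile shift: α' = α, a' = a
action lengths: √(r_a1²−r_b1²) = 13.164399, √(r_a2²−r_b2²) = 21.911362
base pitch p_b = π·m·cos α = 5.099973
CR = (13.164399 + 21.911362 − 73.950000·sin 21.09700°)/5.099973 = 1.658364
contact ratio ≈ 1.6584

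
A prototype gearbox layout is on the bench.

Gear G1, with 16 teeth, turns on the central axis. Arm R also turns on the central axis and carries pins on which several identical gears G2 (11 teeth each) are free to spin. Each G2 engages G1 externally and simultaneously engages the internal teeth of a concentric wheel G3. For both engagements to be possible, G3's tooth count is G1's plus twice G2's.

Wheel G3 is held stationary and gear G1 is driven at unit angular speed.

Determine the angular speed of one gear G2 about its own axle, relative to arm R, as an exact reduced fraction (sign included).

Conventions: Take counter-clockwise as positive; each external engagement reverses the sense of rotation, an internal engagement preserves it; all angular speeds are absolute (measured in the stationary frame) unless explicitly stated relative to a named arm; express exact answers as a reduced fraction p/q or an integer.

recognized (axles ride arm R): planetary set, 16/11/38 teeth
ring teeth: 16 + 2·11 = 38
16(ω_sun−ω_arm) = −38(ω_ring−ω_arm),  ω_ring = 0, ω_sun = 1
16(1−ω_arm) = −38(0−ω_arm)  ⇒  54·ω_arm = 16  ⇒  ω_arm = 8/27
sun–planet mesh: 16·(1−8/27) = −11·(ω_p−ω_arm)  ⇒  ω_p−ω_arm = -304/297
exact speed ratio = -304/297

-304/297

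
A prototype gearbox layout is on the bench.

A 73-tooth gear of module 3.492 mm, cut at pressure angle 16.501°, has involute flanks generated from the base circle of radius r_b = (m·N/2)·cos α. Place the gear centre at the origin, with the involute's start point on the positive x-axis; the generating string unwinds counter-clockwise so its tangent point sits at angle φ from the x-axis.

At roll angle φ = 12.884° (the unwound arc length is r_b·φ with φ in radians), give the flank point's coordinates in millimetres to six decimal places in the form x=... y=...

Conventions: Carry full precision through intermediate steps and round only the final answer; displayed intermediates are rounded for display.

recognized (one wheel, involute flank): single-mesh tooth geometry, m = 3.492, N = 73
pitch radius r_p = m·N/2 = 3.492·73/2 = 127.458000
base radius r_b = r_p·cos α = 127.458000·cos 16.501° = 122.208614
roll angle φ = 12.884° = 0.22486822 rad
x = r_b·(cos φ + φ·sin φ) = 125.259447
y = r_b·(sin φ − φ·cos φ) = 0.460858

x=125.259447 y=0.460858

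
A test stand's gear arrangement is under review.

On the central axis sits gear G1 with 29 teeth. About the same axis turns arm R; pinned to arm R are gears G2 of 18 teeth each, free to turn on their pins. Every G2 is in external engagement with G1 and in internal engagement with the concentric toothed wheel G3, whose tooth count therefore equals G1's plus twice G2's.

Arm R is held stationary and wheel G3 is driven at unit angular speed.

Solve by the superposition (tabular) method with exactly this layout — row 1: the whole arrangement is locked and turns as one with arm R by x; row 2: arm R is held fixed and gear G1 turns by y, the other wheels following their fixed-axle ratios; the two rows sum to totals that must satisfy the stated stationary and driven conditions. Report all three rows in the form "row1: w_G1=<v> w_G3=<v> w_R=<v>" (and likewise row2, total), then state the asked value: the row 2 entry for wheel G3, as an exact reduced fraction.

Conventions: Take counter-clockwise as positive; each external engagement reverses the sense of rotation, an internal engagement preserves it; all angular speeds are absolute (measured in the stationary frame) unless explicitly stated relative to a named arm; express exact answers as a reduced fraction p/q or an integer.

recognized (axles ride arm R): planetary set, 29/18/65 teeth
superposition row 1 [locked train]: every member turns x
row 2 (arm held, sun turns y): ω_ring = −(29/65)·y, ω_arm = 0
boundary: total ω_arm = x = 0 and total ω_ring = x − (29/65)·y = 1  ⇒  y = -65/29, x = 0
row 2 ring = −(29/65)·(-65/29) = 1
totals (row 1 + row 2): sun 0 + (-65/29) = -65/29, ring 0 + 1 = 1, arm 0 + 0 = 0
asked cell (row2, ring) = 1

row1: w_G1=0 w_G3=0 w_R=0
row2: w_G1=-65/29 w_G3=1 w_R=0
total: w_G1=-65/29 w_G3=1 w_R=0
asked value: 1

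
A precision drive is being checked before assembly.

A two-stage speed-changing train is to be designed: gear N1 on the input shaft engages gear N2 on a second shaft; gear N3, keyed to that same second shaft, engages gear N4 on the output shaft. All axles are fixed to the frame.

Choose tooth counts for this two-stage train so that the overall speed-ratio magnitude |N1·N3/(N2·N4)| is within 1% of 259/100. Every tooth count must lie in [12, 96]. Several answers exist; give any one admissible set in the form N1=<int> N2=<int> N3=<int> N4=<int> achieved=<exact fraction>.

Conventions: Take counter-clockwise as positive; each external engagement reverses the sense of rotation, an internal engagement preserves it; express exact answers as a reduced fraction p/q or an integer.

design class (target 259/100): fixed-axis compound train
target = 259/100 in lowest terms: an exact hit needs N1·N3 = k·259 and N2·N4 = k·100 for one integer k, every count in [12, 96]; additionally prefer no 1:1 stage (N1 ≠ N2, N3 ≠ N4)
k = 1…2: no 1:1-free in-range split of k·259 and k·100 into factor pairs; take k = 3
k = 3: N1·N3 = 777 = 21·37, N2·N4 = 300 = 12·25
achieved = 21·37/(12·25) = 259/100; |achieved − target| = 0 ≤ 259/10000 ✓

N1=21 N2=12 N3=37 N4=25 achieved=259/100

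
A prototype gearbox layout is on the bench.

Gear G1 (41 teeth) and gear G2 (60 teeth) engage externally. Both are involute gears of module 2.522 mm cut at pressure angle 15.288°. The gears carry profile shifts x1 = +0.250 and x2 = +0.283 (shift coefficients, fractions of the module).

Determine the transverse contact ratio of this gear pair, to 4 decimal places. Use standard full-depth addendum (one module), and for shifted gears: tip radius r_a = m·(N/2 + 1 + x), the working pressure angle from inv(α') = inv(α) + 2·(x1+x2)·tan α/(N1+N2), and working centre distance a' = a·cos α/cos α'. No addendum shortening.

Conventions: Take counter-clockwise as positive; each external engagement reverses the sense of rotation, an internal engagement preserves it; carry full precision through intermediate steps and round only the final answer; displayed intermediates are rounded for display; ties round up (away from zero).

1.9251

topology: single-mesh involute geometry — m = 2.522, 41T/60T pair
base radii: r_b1 = 49.871439, r_b2 = 72.982594
tip radii: r_a1 = 54.853500, r_a2 = 78.895726
inv(α') = inv(15.288°) + 2·(+0.250+0.283)·tan α/(41+60) = 0.00940300  ⇒  α' = 17.22861°
a' = a·cos α / cos α' = 127.3610·cos 15.288°/cos 17.22861° = 128.625376
action lengths: √(r_a1²−r_b1²) = 22.841760, √(r_a2²−r_b2²) = 29.967925
base pitch p_b = π·m·cos α = 7.642719
CR = (22.841760 + 29.967925 − 128.625376·sin 17.22861°)/7.642719 = 1.925072
contact ratio ≈ 1.9251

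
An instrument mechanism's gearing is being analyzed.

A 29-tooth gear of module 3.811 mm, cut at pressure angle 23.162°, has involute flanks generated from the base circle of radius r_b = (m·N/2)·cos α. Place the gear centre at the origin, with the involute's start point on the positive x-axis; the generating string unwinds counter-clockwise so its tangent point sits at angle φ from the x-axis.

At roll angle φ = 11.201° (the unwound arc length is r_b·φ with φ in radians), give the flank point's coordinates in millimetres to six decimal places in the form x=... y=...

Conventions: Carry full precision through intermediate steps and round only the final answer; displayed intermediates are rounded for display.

recognized (one wheel, involute flank): single-mesh tooth geometry, m = 3.811, N = 29
pitch radius r_p = m·N/2 = 3.811·29/2 = 55.259500
base radius r_b = r_p·cos α = 55.259500·cos 23.162° = 50.805386
roll angle φ = 11.201° = 0.19549433 rad
x = r_b·(cos φ + φ·sin φ) = 51.766971
y = r_b·(sin φ − φ·cos φ) = 0.126046

x=51.766971 y=0.126046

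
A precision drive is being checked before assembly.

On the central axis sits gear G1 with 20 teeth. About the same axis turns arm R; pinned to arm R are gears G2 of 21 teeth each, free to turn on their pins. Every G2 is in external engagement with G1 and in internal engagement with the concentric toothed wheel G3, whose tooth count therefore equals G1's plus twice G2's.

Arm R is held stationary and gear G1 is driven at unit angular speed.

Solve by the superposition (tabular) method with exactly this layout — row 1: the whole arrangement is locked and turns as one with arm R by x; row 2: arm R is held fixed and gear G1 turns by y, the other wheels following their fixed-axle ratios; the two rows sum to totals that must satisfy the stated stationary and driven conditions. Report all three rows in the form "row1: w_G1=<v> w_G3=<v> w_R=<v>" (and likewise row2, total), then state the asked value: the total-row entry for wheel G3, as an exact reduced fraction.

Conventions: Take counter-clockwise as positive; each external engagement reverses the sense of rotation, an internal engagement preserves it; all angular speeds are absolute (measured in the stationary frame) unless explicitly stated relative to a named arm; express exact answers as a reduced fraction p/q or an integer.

row1: w_G1=0 w_G3=0 w_R=0
row2: w_G1=1 w_G3=-10/31 w_R=0
total: w_G1=1 w_G3=-10/31 w_R=0
asked value: -10/31

topology: planetary set — G1 20T / G2 21T / G3 62T, arm = carrier (Willis)
row 1: whole set turns with the arm by x
row 2: sun turns y, ring = −(20/62)·y, arm 0
boundary: total ω_arm = x = 0 and total ω_sun = x + y = 1  ⇒  y = 1, x = 0
row 2 ring = −(20/62)·1 = -10/31
totals (row 1 + row 2): sun 0 + 1 = 1, ring 0 + (-10/31) = -10/31, arm 0 + 0 = 0
asked cell (total, ring) = -10/31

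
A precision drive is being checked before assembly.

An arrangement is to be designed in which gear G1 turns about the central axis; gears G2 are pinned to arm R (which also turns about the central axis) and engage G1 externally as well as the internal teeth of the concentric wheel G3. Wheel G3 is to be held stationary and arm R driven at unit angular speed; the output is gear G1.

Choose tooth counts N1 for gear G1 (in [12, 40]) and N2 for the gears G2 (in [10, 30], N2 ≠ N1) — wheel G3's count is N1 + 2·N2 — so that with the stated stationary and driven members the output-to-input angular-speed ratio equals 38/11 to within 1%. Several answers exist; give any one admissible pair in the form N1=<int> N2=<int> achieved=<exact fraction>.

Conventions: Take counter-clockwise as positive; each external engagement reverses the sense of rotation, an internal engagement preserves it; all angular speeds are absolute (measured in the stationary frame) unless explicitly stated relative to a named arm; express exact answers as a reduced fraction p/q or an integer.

topology: planetary set — design target 38/11, arm = carrier (Willis)
Willis with ω_ring = 0: ω_sun/ω_arm = (N1+N3)/N1; set equal to 38/11  ⇒  N3/N1 = 38/11 − 1 = 27/11
N3 = N1 + 2·N2  ⇒  N2/N1 = (N3/N1 − 1)/2 = (27/11 − 1)/2 = 8/11
smallest multiple with N1 ≥ 12 and N2 ≥ 10: k = 2  ⇒  N1 = 2·11 = 22, N2 = 2·8 = 16 (N1 ≤ 40, N2 ≤ 30, N2 ≠ N1 ✓), N3 = 22 + 2·16 = 54
check: (N1+N3)/N1 with N1 = 22, N3 = 54 gives 38/11; |achieved − target| = 0 ≤ 19/550 ✓

N1=22 N2=16 achieved=38/11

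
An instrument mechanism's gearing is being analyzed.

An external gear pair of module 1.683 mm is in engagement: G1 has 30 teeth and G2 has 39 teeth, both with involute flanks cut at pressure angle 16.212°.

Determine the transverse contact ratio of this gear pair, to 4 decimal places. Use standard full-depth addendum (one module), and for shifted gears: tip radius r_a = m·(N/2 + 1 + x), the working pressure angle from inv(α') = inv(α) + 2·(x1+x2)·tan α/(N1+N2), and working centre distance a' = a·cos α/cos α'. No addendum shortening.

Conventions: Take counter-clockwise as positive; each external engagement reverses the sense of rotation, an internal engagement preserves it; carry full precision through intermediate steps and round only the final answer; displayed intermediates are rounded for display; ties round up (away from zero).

1.8828

topology: single-mesh involute geometry — m = 1.683, 30T/39T pair
base radii: r_b1 = 24.241138, r_b2 = 31.513480
tip radii: r_a1 = 26.928000, r_a2 = 34.501500
no profile shift: α' = α, a' = a
action lengths: √(r_a1²−r_b1²) = 11.725374, √(r_a2²−r_b2²) = 14.044717
base pitch p_b = π·m·cos α = 5.077052
CR = (11.725374 + 14.044717 − 58.063500·sin 16.21200°)/5.077052 = 1.882827
contact ratio ≈ 1.8828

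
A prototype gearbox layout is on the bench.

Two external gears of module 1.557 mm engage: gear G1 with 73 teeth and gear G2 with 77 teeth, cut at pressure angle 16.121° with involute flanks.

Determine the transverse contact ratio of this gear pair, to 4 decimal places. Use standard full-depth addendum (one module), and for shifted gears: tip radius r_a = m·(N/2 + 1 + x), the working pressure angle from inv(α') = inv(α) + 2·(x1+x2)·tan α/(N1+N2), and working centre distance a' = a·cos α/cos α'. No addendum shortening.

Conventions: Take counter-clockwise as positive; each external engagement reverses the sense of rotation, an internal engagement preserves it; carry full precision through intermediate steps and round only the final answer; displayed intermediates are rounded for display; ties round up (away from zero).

2.0990

topology: single-mesh involute geometry — m = 1.557, 73T/77T pair
base radii: r_b1 = 54.595780, r_b2 = 57.587329
tip radii: r_a1 = 58.387500, r_a2 = 61.501500
no profile shift: α' = α, a' = a
action lengths: √(r_a1²−r_b1²) = 20.697850, √(r_a2²−r_b2²) = 21.590137
base pitch p_b = π·m·cos α = 4.699115
CR = (20.697850 + 21.590137 − 116.775000·sin 16.12100°)/4.699115 = 2.099001
contact ratio ≈ 2.0990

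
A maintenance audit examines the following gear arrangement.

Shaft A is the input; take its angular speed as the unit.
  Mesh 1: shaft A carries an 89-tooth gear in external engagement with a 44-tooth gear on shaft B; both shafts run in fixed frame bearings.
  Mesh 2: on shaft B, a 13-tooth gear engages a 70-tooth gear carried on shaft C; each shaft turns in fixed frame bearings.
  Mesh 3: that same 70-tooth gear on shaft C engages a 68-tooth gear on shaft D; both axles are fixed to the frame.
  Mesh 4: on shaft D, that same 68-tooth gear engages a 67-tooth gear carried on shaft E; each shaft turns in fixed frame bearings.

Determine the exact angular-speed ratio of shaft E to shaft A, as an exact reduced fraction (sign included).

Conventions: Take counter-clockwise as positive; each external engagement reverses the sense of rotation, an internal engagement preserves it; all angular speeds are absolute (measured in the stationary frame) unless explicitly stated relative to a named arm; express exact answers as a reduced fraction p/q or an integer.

1157/2948

class = fixed-axis compound train [4 meshes; 4 ratios multiply, 4 sense flips]
mesh 1 [89T→44T]: running ratio 89/44, sense −
mesh 2 [13T→70T]: running ratio 1157/3080, sense +
mesh 3 [70T→68T]: running ratio 1157/2992, sense −
mesh 4 [68T→67T]: running ratio 1157/2948, sense +
ω_out/ω_in = 1157/2948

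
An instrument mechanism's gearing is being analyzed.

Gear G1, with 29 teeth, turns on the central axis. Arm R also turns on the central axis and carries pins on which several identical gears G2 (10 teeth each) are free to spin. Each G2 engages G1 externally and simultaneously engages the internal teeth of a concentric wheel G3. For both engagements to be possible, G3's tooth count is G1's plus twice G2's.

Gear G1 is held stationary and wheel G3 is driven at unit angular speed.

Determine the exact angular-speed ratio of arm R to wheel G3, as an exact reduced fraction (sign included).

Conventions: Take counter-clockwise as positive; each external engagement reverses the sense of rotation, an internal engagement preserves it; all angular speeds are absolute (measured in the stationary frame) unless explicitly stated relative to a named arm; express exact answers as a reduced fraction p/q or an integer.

49/78

topology: planetary set — G1 29T / G2 10T / G3 49T, arm = carrier (Willis)
ring teeth: 29 + 2·10 = 49
29(ω_sun−ω_arm) = −49(ω_ring−ω_arm),  ω_sun = 0, ω_ring = 1
29(0−ω_arm) = −49(1−ω_arm)  ⇒  78·ω_arm = 49  ⇒  ω_arm = 49/78
ω_out/ω_in = 49/78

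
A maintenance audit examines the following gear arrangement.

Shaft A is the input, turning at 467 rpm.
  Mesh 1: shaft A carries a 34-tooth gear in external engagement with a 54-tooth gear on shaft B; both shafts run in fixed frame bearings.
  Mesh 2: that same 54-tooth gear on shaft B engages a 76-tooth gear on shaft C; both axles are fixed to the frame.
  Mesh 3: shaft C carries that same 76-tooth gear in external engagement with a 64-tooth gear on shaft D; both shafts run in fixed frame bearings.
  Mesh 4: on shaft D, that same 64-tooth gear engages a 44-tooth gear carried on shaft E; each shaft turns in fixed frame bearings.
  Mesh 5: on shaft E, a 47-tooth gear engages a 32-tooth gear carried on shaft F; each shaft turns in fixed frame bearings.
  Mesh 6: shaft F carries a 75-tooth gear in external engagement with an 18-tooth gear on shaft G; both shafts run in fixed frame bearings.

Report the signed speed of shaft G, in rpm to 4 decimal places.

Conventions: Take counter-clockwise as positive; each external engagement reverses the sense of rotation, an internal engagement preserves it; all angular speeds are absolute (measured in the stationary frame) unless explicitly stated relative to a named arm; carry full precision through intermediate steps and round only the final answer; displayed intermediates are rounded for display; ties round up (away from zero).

+2208.4103 rpm

class = fixed-axis compound train [6 meshes; 6 ratios multiply, 6 sense flips]
mesh 1 [34T→54T]: ω = 467.0000×34/54 = 294.0370 rpm, sense flips to −
mesh 2 [54T→76T]: ω = 294.0370×54/76 = 208.9211 rpm, sense flips to +
mesh 3 [76T→64T]: ω = 208.9211×76/64 = 248.0938 rpm, sense flips to −
mesh 4 [64T→44T]: ω = 248.0938×64/44 = 360.8636 rpm, sense flips to +
mesh 5 [47T→32T]: ω = 360.8636×47/32 = 530.0185 rpm, sense flips to −
mesh 6 [75T→18T]: ω = 530.0185×75/18 = 2208.4103 rpm, sense flips to +
signed output speed = +2208.4103 rpm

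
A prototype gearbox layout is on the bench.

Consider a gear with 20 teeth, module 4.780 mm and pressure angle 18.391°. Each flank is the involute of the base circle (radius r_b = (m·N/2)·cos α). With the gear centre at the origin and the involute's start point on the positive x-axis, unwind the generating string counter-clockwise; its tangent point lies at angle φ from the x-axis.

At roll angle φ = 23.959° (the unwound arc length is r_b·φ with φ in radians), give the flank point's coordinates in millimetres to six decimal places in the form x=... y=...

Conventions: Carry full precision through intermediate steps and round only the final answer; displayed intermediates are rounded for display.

single-mesh involute tooth geometry (20T wheel at module 4.780)
pitch radius r_p = m·N/2 = 4.780·20/2 = 47.800000
base radius r_b = r_p·cos α = 47.800000·cos 18.391° = 45.358643
roll angle φ = 23.959° = 0.41816344 rad
x = r_b·(cos φ + φ·sin φ) = 49.152679
y = r_b·(sin φ − φ·cos φ) = 1.086335

x=49.152679 y=1.086335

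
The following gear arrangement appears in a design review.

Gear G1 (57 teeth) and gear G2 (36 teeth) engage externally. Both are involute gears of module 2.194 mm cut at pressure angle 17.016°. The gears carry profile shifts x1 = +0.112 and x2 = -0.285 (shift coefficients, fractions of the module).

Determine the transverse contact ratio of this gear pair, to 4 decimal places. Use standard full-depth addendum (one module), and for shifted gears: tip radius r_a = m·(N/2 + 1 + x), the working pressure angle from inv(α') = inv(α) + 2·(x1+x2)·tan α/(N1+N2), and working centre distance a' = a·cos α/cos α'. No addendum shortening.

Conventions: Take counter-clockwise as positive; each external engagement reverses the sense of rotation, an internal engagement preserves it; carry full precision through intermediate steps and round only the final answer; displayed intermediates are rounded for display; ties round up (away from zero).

1.9775

class = single-mesh tooth geometry [involute pair 57T × 36T, m = 2.194]
base radii: r_b1 = 59.791673, r_b2 = 37.763162
tip radii: r_a1 = 64.968728, r_a2 = 41.060710
inv(α') = inv(17.016°) + 2·(+0.112-0.285)·tan α/(57+36) = 0.00791225  ⇒  α' = 16.28689°
a' = a·cos α / cos α' = 102.0210·cos 17.016°/cos 16.28689° = 101.633437
action lengths: √(r_a1²−r_b1²) = 25.414396, √(r_a2²−r_b2²) = 16.122206
base pitch p_b = π·m·cos α = 6.590915
CR = (25.414396 + 16.122206 − 101.633437·sin 16.28689°)/6.590915 = 1.977540
contact ratio ≈ 1.9775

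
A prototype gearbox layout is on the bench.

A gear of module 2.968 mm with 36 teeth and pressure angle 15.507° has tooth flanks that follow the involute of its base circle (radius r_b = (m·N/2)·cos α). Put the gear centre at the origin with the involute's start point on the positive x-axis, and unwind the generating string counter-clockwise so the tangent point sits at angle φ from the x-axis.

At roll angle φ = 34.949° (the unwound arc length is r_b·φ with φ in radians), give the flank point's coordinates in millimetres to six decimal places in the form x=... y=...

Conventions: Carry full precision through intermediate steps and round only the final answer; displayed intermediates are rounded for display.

x=60.183604 y=3.751472

class = single-mesh tooth geometry [base-circle involute, m = 2.968, 36T]
pitch radius r_p = m·N/2 = 2.968·36/2 = 53.424000
base radius r_b = r_p·cos α = 53.424000·cos 15.507° = 51.479249
roll angle φ = 34.949° = 0.60997512 rad
x = r_b·(cos φ + φ·sin φ) = 60.183604
y = r_b·(sin φ − φ·cos φ) = 3.751472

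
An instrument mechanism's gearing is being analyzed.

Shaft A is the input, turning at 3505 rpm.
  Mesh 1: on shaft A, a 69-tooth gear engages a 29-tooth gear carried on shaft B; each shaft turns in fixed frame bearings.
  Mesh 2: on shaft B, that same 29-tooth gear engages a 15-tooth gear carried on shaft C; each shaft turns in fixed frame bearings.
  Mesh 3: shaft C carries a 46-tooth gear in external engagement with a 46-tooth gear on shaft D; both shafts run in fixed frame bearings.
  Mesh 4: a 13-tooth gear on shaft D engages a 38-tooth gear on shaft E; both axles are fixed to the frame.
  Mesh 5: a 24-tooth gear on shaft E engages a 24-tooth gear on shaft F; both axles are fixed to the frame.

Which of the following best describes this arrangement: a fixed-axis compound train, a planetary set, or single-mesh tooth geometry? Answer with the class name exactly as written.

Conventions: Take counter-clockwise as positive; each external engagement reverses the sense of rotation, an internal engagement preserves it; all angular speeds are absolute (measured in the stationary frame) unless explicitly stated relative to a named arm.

class = fixed-axis compound train [5 meshes; 5 ratios multiply, 5 sense flips]
classification: fixed-axis compound train

fixed-axis compound train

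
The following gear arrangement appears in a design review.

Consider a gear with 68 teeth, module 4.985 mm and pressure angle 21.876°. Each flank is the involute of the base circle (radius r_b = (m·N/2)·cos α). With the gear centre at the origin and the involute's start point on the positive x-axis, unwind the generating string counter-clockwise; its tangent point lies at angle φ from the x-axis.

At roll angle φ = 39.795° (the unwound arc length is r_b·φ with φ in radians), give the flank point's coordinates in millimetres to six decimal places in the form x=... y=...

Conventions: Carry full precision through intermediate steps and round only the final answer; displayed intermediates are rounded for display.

x=190.768895 y=16.733540

topology: single-mesh involute geometry — m = 4.985, N = 68
pitch radius r_p = m·N/2 = 4.985·68/2 = 169.490000
base radius r_b = r_p·cos α = 169.490000·cos 21.876° = 157.285433
roll angle φ = 39.795° = 0.69455378 rad
x = r_b·(cos φ + φ·sin φ) = 190.768895
y = r_b·(sin φ − φ·cos φ) = 16.733540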